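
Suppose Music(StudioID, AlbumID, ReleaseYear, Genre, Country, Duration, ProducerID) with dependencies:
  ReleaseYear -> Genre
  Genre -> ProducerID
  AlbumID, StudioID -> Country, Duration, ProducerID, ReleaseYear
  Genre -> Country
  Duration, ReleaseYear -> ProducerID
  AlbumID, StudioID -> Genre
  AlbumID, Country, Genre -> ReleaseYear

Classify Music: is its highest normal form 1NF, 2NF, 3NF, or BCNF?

2NF

Candidate key: {AlbumID, StudioID}. Prime attributes: {AlbumID, StudioID}.
For ReleaseYear -> Genre we have {ReleaseYear}⁺ = {Country, Genre, ProducerID, ReleaseYear}; {ReleaseYear} is not a superkey, so BCNF fails.
Because {Genre} is non-prime and the left side of ReleaseYear -> Genre is not a superkey, the relation is not in 3NF.
Checking every proper subset of each key, none determines a non-prime attribute — 2NF is satisfied.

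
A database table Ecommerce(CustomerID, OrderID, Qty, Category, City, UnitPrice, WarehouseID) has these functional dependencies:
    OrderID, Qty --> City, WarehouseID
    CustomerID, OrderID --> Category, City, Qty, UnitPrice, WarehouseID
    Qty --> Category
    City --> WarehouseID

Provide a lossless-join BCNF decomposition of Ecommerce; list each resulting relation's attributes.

{Category, Qty}; {City, OrderID, Qty}; {City, WarehouseID}; {CustomerID, OrderID, Qty, UnitPrice}

Candidate key of the original relation: {CustomerID, OrderID}.
Within {Category, City, CustomerID, OrderID, Qty, UnitPrice, WarehouseID}: {OrderID, Qty}⁺ ∩ {Category, City, CustomerID, OrderID, Qty, UnitPrice, WarehouseID} = {Category, City, OrderID, Qty, WarehouseID}, not the whole set, so OrderID, Qty --> Category, City, WarehouseID violates BCNF; decompose into {Category, City, OrderID, Qty, WarehouseID} and {CustomerID, OrderID, Qty, UnitPrice}.
Within {Category, City, OrderID, Qty, WarehouseID}: {Qty}⁺ ∩ {Category, City, OrderID, Qty, WarehouseID} = {Category, Qty}, not the whole set, so Qty --> Category violates BCNF; decompose into {Category, Qty} and {City, OrderID, Qty, WarehouseID}.
{Category, Qty} has no BCNF violation.
Within {City, OrderID, Qty, WarehouseID}: {City}⁺ ∩ {City, OrderID, Qty, WarehouseID} = {City, WarehouseID}, not the whole set, so City --> WarehouseID violates BCNF; decompose into {City, WarehouseID} and {City, OrderID, Qty}.
{City, WarehouseID} has no BCNF violation.
{City, OrderID, Qty} has no BCNF violation.
{CustomerID, OrderID, Qty, UnitPrice} has no BCNF violation.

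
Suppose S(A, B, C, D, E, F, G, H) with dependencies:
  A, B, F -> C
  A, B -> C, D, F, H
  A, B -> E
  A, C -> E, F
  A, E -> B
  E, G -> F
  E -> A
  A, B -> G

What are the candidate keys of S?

{A, B}, {A, C}, {E}

{E}⁺ = {A, B, C, D, E, F, G, H} — all of the relation — so {E} is a candidate key.
{A, B}⁺ = {A, B, C, D, E, F, G, H} — all of the relation — so {A, B} is a candidate key.
{A, C}⁺ = {A, B, C, D, E, F, G, H} — all of the relation — so {A, C} is a candidate key.
No proper subset of any of these is a key, and no other minimal superkey exists.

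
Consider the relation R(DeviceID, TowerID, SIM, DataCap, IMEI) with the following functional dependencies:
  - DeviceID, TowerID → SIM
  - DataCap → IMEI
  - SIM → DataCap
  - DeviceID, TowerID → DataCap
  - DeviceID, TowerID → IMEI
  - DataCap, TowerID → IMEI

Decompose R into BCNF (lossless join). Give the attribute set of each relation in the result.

Candidate key of the original relation: {DeviceID, TowerID}.
In {DataCap, DeviceID, IMEI, SIM, TowerID}, {DataCap} is not a superkey ({DataCap}⁺ restricted to this set is {DataCap, IMEI}), so split on DataCap → IMEI into {DataCap, IMEI} and {DataCap, DeviceID, SIM, TowerID}.
{DataCap, IMEI} has no BCNF violation.
In {DataCap, DeviceID, SIM, TowerID}, {SIM} is not a superkey ({SIM}⁺ restricted to this set is {DataCap, SIM}), so split on SIM → DataCap into {DataCap, SIM} and {DeviceID, SIM, TowerID}.
{DataCap, SIM} has no BCNF violation.
{DeviceID, SIM, TowerID} has no BCNF violation.

{DataCap, IMEI}; {DataCap, SIM}; {DeviceID, SIM, TowerID}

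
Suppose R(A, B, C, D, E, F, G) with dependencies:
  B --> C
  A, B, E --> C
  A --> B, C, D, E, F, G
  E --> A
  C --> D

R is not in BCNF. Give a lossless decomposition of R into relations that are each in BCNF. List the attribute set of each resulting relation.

Candidate keys of the original relation: {A}, {E}.
{A, B, C, D, E, F, G}: {B} determines {B, C, D} here but is not a superkey — split on B --> C, D, giving {B, C, D} and {A, B, E, F, G}.
{B, C, D}: {C} determines {C, D} here but is not a superkey — split on C --> D, giving {C, D} and {B, C}.
{C, D}: every determinant is a superkey — BCNF.
{B, C}: every determinant is a superkey — BCNF.
{A, B, E, F, G}: every determinant is a superkey — BCNF.

{A, B, E, F, G}; {B, C}; {C, D}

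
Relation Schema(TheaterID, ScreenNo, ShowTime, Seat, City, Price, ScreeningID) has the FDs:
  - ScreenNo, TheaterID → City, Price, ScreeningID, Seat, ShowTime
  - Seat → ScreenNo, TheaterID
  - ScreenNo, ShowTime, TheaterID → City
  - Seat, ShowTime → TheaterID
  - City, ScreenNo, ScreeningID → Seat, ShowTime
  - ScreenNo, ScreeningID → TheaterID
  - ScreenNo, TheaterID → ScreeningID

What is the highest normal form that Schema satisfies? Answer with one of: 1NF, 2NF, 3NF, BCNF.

BCNF

Candidate keys: {ScreenNo, ScreeningID}, {ScreenNo, TheaterID}, {Seat}. Prime attributes: {ScreenNo, ScreeningID, Seat, TheaterID}.
Every FD has a superkey on the left, so the relation is in BCNF.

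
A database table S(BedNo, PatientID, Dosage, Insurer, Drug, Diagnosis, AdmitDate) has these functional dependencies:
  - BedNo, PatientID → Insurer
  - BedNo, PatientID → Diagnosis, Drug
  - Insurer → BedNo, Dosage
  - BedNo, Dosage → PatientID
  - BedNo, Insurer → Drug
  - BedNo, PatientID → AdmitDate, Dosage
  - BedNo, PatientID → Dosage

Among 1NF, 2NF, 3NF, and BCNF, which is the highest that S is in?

BCNF

Candidate keys: {BedNo, Dosage}, {BedNo, PatientID}, {Insurer}. Prime attributes: {BedNo, Dosage, Insurer, PatientID}.
Each dependency's left side is a superkey — BCNF holds.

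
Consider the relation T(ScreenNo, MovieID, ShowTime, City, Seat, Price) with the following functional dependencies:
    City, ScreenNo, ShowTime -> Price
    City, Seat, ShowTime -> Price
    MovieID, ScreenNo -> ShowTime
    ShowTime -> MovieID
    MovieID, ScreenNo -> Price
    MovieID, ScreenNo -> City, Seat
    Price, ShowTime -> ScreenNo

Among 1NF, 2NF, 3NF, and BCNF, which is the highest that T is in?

3NF

Candidate keys: {City, Seat, ShowTime}, {MovieID, ScreenNo}, {Price, ShowTime}, {ScreenNo, ShowTime}. Prime attributes: {City, MovieID, Price, ScreenNo, Seat, ShowTime}.
ShowTime -> MovieID: {ShowTime}⁺ = {MovieID, ShowTime}, which is not all of the attributes, so the left side is not a superkey — BCNF is violated.
Its right-hand attributes {MovieID} are all prime, as are those of every other non-superkey FD — the relation is in 3NF.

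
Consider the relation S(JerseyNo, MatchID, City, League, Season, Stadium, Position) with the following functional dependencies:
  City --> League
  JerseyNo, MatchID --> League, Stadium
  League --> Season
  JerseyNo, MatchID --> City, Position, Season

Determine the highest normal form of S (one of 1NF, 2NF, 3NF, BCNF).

Candidate key: {JerseyNo, MatchID}. Prime attributes: {JerseyNo, MatchID}.
City --> League: {City}⁺ = {City, League, Season}, which is not all of the attributes, so the left side is not a superkey — BCNF is violated.
City --> League has non-prime {League} on the right and a non-superkey on the left, so 3NF fails.
Checking every proper subset of each key, none determines a non-prime attribute — 2NF is satisfied.

2NF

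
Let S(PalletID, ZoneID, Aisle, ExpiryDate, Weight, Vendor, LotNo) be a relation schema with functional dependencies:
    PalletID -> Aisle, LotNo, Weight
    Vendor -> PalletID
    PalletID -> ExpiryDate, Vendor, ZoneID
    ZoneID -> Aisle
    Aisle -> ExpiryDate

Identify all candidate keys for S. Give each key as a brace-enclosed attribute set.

{PalletID}, {Vendor}

{PalletID} is a candidate key since {PalletID}⁺ = {Aisle, ExpiryDate, LotNo, PalletID, Vendor, Weight, ZoneID} covers every attribute.
{Vendor} is a candidate key since {Vendor}⁺ = {Aisle, ExpiryDate, LotNo, PalletID, Vendor, Weight, ZoneID} covers every attribute.
These are minimal and exhaustive — every other superkey contains one of them.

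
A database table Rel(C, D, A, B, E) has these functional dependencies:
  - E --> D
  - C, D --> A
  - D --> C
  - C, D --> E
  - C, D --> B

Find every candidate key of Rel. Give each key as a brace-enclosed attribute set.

{D} is a candidate key since {D}⁺ = {A, B, C, D, E} covers every attribute.
{E} is a candidate key since {E}⁺ = {A, B, C, D, E} covers every attribute.
These are minimal and exhaustive — every other superkey contains one of them.

{D}, {E}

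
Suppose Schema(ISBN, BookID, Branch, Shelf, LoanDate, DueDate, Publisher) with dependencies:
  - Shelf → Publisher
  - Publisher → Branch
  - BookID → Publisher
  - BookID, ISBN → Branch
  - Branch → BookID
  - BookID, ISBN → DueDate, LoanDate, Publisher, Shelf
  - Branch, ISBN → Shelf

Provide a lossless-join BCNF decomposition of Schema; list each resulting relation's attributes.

{BookID, Branch, Publisher}; {DueDate, ISBN, LoanDate, Shelf}; {Publisher, Shelf}

Candidate keys of the original relation: {BookID, ISBN}, {Branch, ISBN}, {ISBN, Publisher}, {ISBN, Shelf}.
Within {BookID, Branch, DueDate, ISBN, LoanDate, Publisher, Shelf}: {Shelf}⁺ ∩ {BookID, Branch, DueDate, ISBN, LoanDate, Publisher, Shelf} = {BookID, Branch, Publisher, Shelf}, not the whole set, so Shelf → BookID, Branch, Publisher violates BCNF; decompose into {BookID, Branch, Publisher, Shelf} and {DueDate, ISBN, LoanDate, Shelf}.
Within {BookID, Branch, Publisher, Shelf}: {Publisher}⁺ ∩ {BookID, Branch, Publisher, Shelf} = {BookID, Branch, Publisher}, not the whole set, so Publisher → BookID, Branch violates BCNF; decompose into {BookID, Branch, Publisher} and {Publisher, Shelf}.
{BookID, Branch, Publisher}: every determinant is a superkey — BCNF.
{Publisher, Shelf}: every determinant is a superkey — BCNF.
{DueDate, ISBN, LoanDate, Shelf}: every determinant is a superkey — BCNF.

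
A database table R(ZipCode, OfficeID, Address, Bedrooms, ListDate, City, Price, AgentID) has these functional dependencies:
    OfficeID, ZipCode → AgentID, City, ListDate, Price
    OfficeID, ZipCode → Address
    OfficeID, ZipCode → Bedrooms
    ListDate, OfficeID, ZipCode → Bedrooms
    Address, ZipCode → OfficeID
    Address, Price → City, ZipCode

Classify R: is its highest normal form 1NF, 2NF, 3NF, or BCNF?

BCNF

Candidate keys: {Address, Price}, {Address, ZipCode}, {OfficeID, ZipCode}. Prime attributes: {Address, OfficeID, Price, ZipCode}.
Each dependency's left side is a superkey — BCNF holds.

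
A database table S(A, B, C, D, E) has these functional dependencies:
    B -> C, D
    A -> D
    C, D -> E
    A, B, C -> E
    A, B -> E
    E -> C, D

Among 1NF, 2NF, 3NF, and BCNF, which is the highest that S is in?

Candidate key: {A, B}. Prime attributes: {A, B}.
For B -> C, D we have {B}⁺ = {B, C, D, E}; {B} is not a superkey, so BCNF fails.
Because {C, D} are non-prime and the left side of B -> C, D is not a superkey, the relation is not in 3NF.
{A} is a proper subset of the key {A, B}, and {A}⁺ contains the non-prime attribute {D} — a partial dependency, so 2NF is violated.

1NF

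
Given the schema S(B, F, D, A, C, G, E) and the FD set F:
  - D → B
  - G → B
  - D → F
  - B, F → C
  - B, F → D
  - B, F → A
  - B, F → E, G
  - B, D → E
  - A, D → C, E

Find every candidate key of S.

{D} is a candidate key since {D}⁺ = {A, B, C, D, E, F, G} covers every attribute.
{B, F} is a candidate key since {B, F}⁺ = {A, B, C, D, E, F, G} covers every attribute.
{F, G} is a candidate key since {F, G}⁺ = {A, B, C, D, E, F, G} covers every attribute.
No proper subset of any of these is a key, and no other minimal superkey exists.

{B, F}, {D}, {F, G}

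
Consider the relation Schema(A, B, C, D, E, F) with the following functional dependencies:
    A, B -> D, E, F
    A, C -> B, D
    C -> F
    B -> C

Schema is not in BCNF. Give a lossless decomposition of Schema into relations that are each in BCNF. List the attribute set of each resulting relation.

Candidate keys of the original relation: {A, B}, {A, C}.
Within {A, B, C, D, E, F}: {C}⁺ ∩ {A, B, C, D, E, F} = {C, F}, not the whole set, so C -> F violates BCNF; decompose into {C, F} and {A, B, C, D, E}.
{C, F} has no BCNF violation.
Within {A, B, C, D, E}: {B}⁺ ∩ {A, B, C, D, E} = {B, C}, not the whole set, so B -> C violates BCNF; decompose into {B, C} and {A, B, D, E}.
{B, C} has no BCNF violation.
{A, B, D, E} has no BCNF violation.

{A, B, D, E}; {B, C}; {C, F}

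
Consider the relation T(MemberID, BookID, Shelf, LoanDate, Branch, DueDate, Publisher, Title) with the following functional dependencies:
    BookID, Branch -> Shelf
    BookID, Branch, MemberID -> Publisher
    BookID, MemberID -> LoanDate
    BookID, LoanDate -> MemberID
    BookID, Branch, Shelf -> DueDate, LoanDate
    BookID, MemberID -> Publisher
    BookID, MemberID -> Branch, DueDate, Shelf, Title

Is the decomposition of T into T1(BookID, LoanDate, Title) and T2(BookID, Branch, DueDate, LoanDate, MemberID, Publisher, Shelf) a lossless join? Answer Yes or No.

Yes

The shared attributes are {BookID, LoanDate} and {BookID, LoanDate}⁺ = {BookID, Branch, DueDate, LoanDate, MemberID, Publisher, Shelf, Title}.
This includes all of T1, so the common attributes are a superkey of T1 — the join is lossless.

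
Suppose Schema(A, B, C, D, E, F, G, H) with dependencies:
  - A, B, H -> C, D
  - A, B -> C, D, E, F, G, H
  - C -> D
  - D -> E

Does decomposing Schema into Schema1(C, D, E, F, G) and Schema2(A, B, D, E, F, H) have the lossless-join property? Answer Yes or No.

Common attributes: {D, E, F}; their closure is {D, E, F}.
Schema1 ⊄ {D, E, F} and Schema2 ⊄ {D, E, F}, so the split is lossy.

No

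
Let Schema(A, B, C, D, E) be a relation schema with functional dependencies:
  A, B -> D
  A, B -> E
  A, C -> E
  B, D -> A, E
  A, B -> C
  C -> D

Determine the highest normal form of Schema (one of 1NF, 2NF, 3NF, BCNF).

2NF

Candidate keys: {A, B}, {B, C}, {B, D}. Prime attributes: {A, B, C, D}.
A, C -> E: {A, C}⁺ = {A, C, D, E}, which is not all of the attributes, so the left side is not a superkey — BCNF is violated.
Because {E} is non-prime and the left side of A, C -> E is not a superkey, the relation is not in 3NF.
No non-prime attribute depends on a proper subset of any candidate key, so 2NF holds.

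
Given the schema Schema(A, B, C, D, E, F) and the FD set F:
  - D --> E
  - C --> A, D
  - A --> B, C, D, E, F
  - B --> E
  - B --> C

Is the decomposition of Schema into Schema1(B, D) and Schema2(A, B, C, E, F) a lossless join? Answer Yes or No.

Schema1 ∩ Schema2 = {B}; its closure under F is {A, B, C, D, E, F}.
This includes all of Schema1, so the common attributes are a superkey of Schema1 — the join is lossless.

Yes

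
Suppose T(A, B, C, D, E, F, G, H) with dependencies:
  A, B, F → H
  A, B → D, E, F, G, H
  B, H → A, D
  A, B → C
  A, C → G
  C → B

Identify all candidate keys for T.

{A, B}, {A, C}, {B, H}, {C, H}

{A, B}⁺ = {A, B, C, D, E, F, G, H}, which is every attribute, so {A, B} is a candidate key.
{A, C}⁺ = {A, B, C, D, E, F, G, H}, which is every attribute, so {A, C} is a candidate key.
{B, H}⁺ = {A, B, C, D, E, F, G, H}, which is every attribute, so {B, H} is a candidate key.
{C, H}⁺ = {A, B, C, D, E, F, G, H}, which is every attribute, so {C, H} is a candidate key.
Any other superkey properly contains one of these, so there are no further candidate keys.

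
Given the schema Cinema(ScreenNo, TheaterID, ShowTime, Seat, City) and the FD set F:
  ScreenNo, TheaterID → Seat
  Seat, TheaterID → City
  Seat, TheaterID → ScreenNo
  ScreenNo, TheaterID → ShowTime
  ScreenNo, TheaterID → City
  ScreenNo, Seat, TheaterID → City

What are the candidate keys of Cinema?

{ScreenNo, TheaterID}, {Seat, TheaterID}

Attributes never on any right-hand side: {TheaterID} — every candidate key must contain it.
Closure of {ScreenNo, TheaterID} is {City, ScreenNo, Seat, ShowTime, TheaterID}, the whole schema; {ScreenNo, TheaterID} is a candidate key.
Closure of {Seat, TheaterID} is {City, ScreenNo, Seat, ShowTime, TheaterID}, the whole schema; {Seat, TheaterID} is a candidate key.
Any other superkey properly contains one of these, so there are no further candidate keys.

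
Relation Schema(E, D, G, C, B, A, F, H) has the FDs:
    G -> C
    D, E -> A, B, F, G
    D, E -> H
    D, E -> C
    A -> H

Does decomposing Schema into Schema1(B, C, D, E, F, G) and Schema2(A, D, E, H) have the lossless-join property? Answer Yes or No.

Common attributes: {D, E}; their closure is {A, B, C, D, E, F, G, H}.
Schema1 is contained in that closure, so Schema1 ∩ Schema2 -> Schema1 holds and the join is lossless.

Yes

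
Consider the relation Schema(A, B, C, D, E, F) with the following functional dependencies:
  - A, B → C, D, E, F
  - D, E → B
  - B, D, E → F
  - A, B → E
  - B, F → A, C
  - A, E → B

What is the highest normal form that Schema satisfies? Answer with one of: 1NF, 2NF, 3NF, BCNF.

BCNF

Candidate keys: {A, B}, {A, E}, {B, F}, {D, E}. Prime attributes: {A, B, D, E, F}.
Every FD has a superkey on the left, so the relation is in BCNF.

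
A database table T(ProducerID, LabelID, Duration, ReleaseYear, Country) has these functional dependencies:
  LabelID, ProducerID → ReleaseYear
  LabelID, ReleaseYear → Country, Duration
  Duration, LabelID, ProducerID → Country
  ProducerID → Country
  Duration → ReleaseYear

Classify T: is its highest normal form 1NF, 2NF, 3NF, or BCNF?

1NF

Candidate key: {LabelID, ProducerID}. Prime attributes: {LabelID, ProducerID}.
LabelID, ReleaseYear → Country, Duration breaks BCNF: {LabelID, ReleaseYear}⁺ = {Country, Duration, LabelID, ReleaseYear}, so {LabelID, ReleaseYear} is not a superkey.
Because {Country, Duration} are non-prime and the left side of LabelID, ReleaseYear → Country, Duration is not a superkey, the relation is not in 3NF.
Since {ProducerID} ⊂ {LabelID, ProducerID} and {ProducerID}⁺ ⊇ {Country} with {Country} non-prime, there is a partial dependency; 2NF fails.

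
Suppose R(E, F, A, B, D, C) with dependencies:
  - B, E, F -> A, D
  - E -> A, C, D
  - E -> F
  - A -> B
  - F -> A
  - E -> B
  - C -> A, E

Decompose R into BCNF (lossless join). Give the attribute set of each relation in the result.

Candidate keys of the original relation: {C}, {E}.
Within {A, B, C, D, E, F}: {A}⁺ ∩ {A, B, C, D, E, F} = {A, B}, not the whole set, so A -> B violates BCNF; decompose into {A, B} and {A, C, D, E, F}.
{A, B} has no BCNF violation.
Within {A, C, D, E, F}: {F}⁺ ∩ {A, C, D, E, F} = {A, F}, not the whole set, so F -> A violates BCNF; decompose into {A, F} and {C, D, E, F}.
{A, F} has no BCNF violation.
{C, D, E, F} has no BCNF violation.

{A, B}; {A, F}; {C, D, E, F}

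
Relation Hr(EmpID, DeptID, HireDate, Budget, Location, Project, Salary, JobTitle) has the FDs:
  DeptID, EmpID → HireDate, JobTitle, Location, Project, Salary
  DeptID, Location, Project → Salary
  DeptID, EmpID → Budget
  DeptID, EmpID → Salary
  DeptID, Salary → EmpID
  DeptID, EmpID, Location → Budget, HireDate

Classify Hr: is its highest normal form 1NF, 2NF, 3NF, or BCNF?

Candidate keys: {DeptID, EmpID}, {DeptID, Location, Project}, {DeptID, Salary}. Prime attributes: {DeptID, EmpID, Location, Project, Salary}.
Each dependency's left side is a superkey — BCNF holds.

BCNF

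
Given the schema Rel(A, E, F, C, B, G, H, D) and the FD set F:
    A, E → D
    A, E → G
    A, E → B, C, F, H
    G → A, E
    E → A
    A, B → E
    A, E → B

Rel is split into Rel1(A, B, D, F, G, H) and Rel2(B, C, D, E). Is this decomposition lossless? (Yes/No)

No

The shared attributes are {B, D} and {B, D}⁺ = {B, D}.
Neither Rel1 nor Rel2 is contained in that closure, so the decomposition is lossy.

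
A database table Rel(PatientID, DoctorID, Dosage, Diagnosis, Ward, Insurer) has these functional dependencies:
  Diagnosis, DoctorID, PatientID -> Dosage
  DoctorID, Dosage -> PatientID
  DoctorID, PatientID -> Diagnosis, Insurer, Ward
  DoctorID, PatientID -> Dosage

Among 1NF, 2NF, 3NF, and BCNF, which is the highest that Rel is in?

Candidate keys: {DoctorID, Dosage}, {DoctorID, PatientID}. Prime attributes: {DoctorID, Dosage, PatientID}.
Each dependency's left side is a superkey — BCNF holds.

BCNF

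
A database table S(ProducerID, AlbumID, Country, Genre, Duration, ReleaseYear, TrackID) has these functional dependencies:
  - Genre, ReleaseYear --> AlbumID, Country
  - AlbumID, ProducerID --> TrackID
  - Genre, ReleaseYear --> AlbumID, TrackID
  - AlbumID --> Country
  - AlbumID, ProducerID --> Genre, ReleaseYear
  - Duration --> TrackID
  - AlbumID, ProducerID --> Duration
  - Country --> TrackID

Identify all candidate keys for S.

{AlbumID, ProducerID}, {Genre, ProducerID, ReleaseYear}

{ProducerID} never appears on the right of any FD, so every key must include it.
{AlbumID, ProducerID} is a candidate key since {AlbumID, ProducerID}⁺ = {AlbumID, Country, Duration, Genre, ProducerID, ReleaseYear, TrackID} covers every attribute.
{Genre, ProducerID, ReleaseYear} is a candidate key since {Genre, ProducerID, ReleaseYear}⁺ = {AlbumID, Country, Duration, Genre, ProducerID, ReleaseYear, TrackID} covers every attribute.
These are minimal and exhaustive — every other superkey contains one of them.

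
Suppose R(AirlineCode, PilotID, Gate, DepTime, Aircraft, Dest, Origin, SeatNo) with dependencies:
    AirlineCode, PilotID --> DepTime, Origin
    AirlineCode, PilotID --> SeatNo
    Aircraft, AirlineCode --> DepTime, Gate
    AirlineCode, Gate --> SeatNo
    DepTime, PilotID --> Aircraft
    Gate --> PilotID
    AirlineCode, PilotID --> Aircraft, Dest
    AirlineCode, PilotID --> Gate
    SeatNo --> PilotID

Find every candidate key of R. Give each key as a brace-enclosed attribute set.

{Aircraft, AirlineCode}, {AirlineCode, Gate}, {AirlineCode, PilotID}, {AirlineCode, SeatNo}

{AirlineCode} never appears on the right of any FD, so every key must include it.
{Aircraft, AirlineCode}⁺ = {Aircraft, AirlineCode, DepTime, Dest, Gate, Origin, PilotID, SeatNo} — all of the relation — so {Aircraft, AirlineCode} is a candidate key.
{AirlineCode, Gate}⁺ = {Aircraft, AirlineCode, DepTime, Dest, Gate, Origin, PilotID, SeatNo} — all of the relation — so {AirlineCode, Gate} is a candidate key.
{AirlineCode, PilotID}⁺ = {Aircraft, AirlineCode, DepTime, Dest, Gate, Origin, PilotID, SeatNo} — all of the relation — so {AirlineCode, PilotID} is a candidate key.
{AirlineCode, SeatNo}⁺ = {Aircraft, AirlineCode, DepTime, Dest, Gate, Origin, PilotID, SeatNo} — all of the relation — so {AirlineCode, SeatNo} is a candidate key.
No proper subset of any of these is a key, and no other minimal superkey exists.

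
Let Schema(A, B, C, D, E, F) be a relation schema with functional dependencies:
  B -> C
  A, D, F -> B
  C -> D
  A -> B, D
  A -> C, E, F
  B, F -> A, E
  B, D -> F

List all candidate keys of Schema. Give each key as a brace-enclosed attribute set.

{A} is a candidate key since {A}⁺ = {A, B, C, D, E, F} covers every attribute.
{B} is a candidate key since {B}⁺ = {A, B, C, D, E, F} covers every attribute.
These are minimal and exhaustive — every other superkey contains one of them.

{A}, {B}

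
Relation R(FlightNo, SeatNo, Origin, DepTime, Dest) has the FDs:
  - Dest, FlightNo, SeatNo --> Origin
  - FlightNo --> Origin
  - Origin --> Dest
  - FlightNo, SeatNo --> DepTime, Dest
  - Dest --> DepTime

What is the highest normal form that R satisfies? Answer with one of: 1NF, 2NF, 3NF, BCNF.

Candidate key: {FlightNo, SeatNo}. Prime attributes: {FlightNo, SeatNo}.
FlightNo --> Origin: {FlightNo}⁺ = {DepTime, Dest, FlightNo, Origin}, which is not all of the attributes, so the left side is not a superkey — BCNF is violated.
FlightNo --> Origin determines the non-prime attribute {Origin} from a non-superkey — 3NF is violated.
{FlightNo} is a proper subset of the key {FlightNo, SeatNo}, and {FlightNo}⁺ contains the non-prime attributes {DepTime, Dest, Origin} — a partial dependency, so 2NF is violated.

1NF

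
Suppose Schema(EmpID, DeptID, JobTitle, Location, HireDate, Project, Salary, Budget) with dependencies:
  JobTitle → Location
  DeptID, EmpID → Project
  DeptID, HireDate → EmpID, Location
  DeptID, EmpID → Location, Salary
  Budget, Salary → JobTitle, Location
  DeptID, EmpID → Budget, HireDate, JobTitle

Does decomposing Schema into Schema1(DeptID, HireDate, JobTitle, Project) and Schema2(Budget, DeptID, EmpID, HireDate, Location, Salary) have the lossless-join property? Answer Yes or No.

Yes

Schema1 ∩ Schema2 = {DeptID, HireDate}; its closure under F is {Budget, DeptID, EmpID, HireDate, JobTitle, Location, Project, Salary}.
This includes all of Schema1, so the common attributes are a superkey of Schema1 — the join is lossless.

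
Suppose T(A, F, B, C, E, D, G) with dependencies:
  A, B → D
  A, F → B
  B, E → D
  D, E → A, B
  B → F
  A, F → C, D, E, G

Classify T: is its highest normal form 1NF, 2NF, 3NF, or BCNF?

3NF

Candidate keys: {A, B}, {A, F}, {B, E}, {D, E}. Prime attributes: {A, B, D, E, F}.
B → F: {B}⁺ = {B, F}, which is not all of the attributes, so the left side is not a superkey — BCNF is violated.
Its right-hand attributes {F} are all prime, as are those of every other non-superkey FD — the relation is in 3NF.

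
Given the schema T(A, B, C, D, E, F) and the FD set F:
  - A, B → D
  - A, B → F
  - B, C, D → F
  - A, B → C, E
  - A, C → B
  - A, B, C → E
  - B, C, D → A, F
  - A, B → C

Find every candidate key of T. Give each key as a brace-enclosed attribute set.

{A, B}⁺ = {A, B, C, D, E, F}, which is every attribute, so {A, B} is a candidate key.
{A, C}⁺ = {A, B, C, D, E, F}, which is every attribute, so {A, C} is a candidate key.
{B, C, D}⁺ = {A, B, C, D, E, F}, which is every attribute, so {B, C, D} is a candidate key.
These are minimal and exhaustive — every other superkey contains one of them.

{A, B}, {A, C}, {B, C, D}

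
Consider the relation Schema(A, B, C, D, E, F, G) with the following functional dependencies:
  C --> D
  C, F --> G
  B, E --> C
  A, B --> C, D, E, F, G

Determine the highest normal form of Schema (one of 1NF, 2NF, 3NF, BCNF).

Candidate key: {A, B}. Prime attributes: {A, B}.
C --> D: {C}⁺ = {C, D}, which is not all of the attributes, so the left side is not a superkey — BCNF is violated.
Because {D} is non-prime and the left side of C --> D is not a superkey, the relation is not in 3NF.
No proper subset of a key has a non-prime attribute in its closure, so there is no partial dependency; 2NF holds.

2NF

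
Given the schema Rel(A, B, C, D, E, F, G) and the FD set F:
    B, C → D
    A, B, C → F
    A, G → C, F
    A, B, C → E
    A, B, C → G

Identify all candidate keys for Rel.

{A, B} never appear on the right of any FD, so every key must include all of them.
{A, B, C} is a candidate key since {A, B, C}⁺ = {A, B, C, D, E, F, G} covers every attribute.
{A, B, G} is a candidate key since {A, B, G}⁺ = {A, B, C, D, E, F, G} covers every attribute.
No proper subset of any of these is a key, and no other minimal superkey exists.

{A, B, C}, {A, B, G}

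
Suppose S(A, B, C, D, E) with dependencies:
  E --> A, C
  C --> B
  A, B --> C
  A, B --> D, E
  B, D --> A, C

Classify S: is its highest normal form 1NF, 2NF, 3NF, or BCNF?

3NF

Candidate keys: {A, B}, {A, C}, {B, D}, {C, D}, {E}. Prime attributes: {A, B, C, D, E}.
C --> B breaks BCNF: {C}⁺ = {B, C}, so {C} is not a superkey.
Its right-hand attributes {B} are all prime, as are those of every other non-superkey FD — the relation is in 3NF.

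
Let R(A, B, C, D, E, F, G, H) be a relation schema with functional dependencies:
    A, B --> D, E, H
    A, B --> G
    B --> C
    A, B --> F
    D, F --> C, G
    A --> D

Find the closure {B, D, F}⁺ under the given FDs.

Start with {B, D, F}.
B --> C applies; add {C} → now {B, C, D, F}.
D, F --> C, G applies; add {G} → now {B, C, D, F, G}.
No further FD applies.

{B, C, D, F, G}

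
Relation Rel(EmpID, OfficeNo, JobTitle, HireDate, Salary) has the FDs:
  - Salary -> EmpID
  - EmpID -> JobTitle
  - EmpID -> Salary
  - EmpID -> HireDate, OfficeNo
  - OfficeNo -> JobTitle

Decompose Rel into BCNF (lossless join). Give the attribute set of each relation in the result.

Candidate keys of the original relation: {EmpID}, {Salary}.
In {EmpID, HireDate, JobTitle, OfficeNo, Salary}, {OfficeNo} is not a superkey ({OfficeNo}⁺ restricted to this set is {JobTitle, OfficeNo}), so split on OfficeNo -> JobTitle into {JobTitle, OfficeNo} and {EmpID, HireDate, OfficeNo, Salary}.
{JobTitle, OfficeNo} is in BCNF.
{EmpID, HireDate, OfficeNo, Salary} is in BCNF.

{EmpID, HireDate, OfficeNo, Salary}; {JobTitle, OfficeNo}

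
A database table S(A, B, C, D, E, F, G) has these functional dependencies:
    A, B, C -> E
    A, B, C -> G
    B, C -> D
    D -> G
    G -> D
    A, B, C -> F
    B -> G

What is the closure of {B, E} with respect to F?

Start with {B, E}.
B -> G applies; add {G} → now {B, E, G}.
G -> D applies; add {D} → now {B, D, E, G}.
No further FD applies.

{B, D, E, G}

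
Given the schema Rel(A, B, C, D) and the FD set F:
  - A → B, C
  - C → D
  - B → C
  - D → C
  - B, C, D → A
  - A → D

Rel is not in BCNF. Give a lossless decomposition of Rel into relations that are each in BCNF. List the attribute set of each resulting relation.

{A, B, C}; {C, D}

Candidate keys of the original relation: {A}, {B}.
In {A, B, C, D}, {C} is not a superkey ({C}⁺ restricted to this set is {C, D}), so split on C → D into {C, D} and {A, B, C}.
{C, D}: every determinant is a superkey — BCNF.
{A, B, C}: every determinant is a superkey — BCNF.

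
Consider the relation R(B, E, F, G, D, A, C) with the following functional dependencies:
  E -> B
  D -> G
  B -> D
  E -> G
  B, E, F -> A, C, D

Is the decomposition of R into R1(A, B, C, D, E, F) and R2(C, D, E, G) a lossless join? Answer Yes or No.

The shared attributes are {C, D, E} and {C, D, E}⁺ = {B, C, D, E, G}.
R2 is contained in that closure, so R1 ∩ R2 -> R2 holds and the join is lossless.

Yes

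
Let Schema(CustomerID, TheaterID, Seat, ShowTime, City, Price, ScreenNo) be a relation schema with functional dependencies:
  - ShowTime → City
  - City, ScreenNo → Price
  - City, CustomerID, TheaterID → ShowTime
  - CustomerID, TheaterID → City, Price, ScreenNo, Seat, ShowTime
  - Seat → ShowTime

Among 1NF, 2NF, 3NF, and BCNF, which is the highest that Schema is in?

Candidate key: {CustomerID, TheaterID}. Prime attributes: {CustomerID, TheaterID}.
For ShowTime → City we have {ShowTime}⁺ = {City, ShowTime}; {ShowTime} is not a superkey, so BCNF fails.
ShowTime → City has non-prime {City} on the right and a non-superkey on the left, so 3NF fails.
No proper subset of a key has a non-prime attribute in its closure, so there is no partial dependency; 2NF holds.

2NF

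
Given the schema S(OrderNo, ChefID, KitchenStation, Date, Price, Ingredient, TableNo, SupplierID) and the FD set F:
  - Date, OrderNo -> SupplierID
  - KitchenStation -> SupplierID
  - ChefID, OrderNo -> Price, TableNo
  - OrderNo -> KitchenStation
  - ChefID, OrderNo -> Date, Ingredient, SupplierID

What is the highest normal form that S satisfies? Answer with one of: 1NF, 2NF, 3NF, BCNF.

Candidate key: {ChefID, OrderNo}. Prime attributes: {ChefID, OrderNo}.
Date, OrderNo -> SupplierID breaks BCNF: {Date, OrderNo}⁺ = {Date, KitchenStation, OrderNo, SupplierID}, so {Date, OrderNo} is not a superkey.
Because {SupplierID} is non-prime and the left side of Date, OrderNo -> SupplierID is not a superkey, the relation is not in 3NF.
The proper key subset {OrderNo} of {ChefID, OrderNo} determines non-prime {KitchenStation, SupplierID}, so the relation is not even in 2NF.

1NF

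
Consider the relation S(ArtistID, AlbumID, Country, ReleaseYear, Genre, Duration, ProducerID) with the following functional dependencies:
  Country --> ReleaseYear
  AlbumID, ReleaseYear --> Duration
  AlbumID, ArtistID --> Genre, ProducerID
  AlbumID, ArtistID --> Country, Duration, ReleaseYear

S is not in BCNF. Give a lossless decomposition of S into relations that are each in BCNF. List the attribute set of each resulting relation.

{AlbumID, ArtistID, Country, Genre, ProducerID}; {AlbumID, Country, Duration}; {Country, ReleaseYear}

Candidate key of the original relation: {AlbumID, ArtistID}.
In {AlbumID, ArtistID, Country, Duration, Genre, ProducerID, ReleaseYear}, {Country} is not a superkey ({Country}⁺ restricted to this set is {Country, ReleaseYear}), so split on Country --> ReleaseYear into {Country, ReleaseYear} and {AlbumID, ArtistID, Country, Duration, Genre, ProducerID}.
{Country, ReleaseYear} has no BCNF violation.
In {AlbumID, ArtistID, Country, Duration, Genre, ProducerID}, {AlbumID, Country} is not a superkey ({AlbumID, Country}⁺ restricted to this set is {AlbumID, Country, Duration}), so split on AlbumID, Country --> Duration into {AlbumID, Country, Duration} and {AlbumID, ArtistID, Country, Genre, ProducerID}.
{AlbumID, Country, Duration} has no BCNF violation.
{AlbumID, ArtistID, Country, Genre, ProducerID} has no BCNF violation.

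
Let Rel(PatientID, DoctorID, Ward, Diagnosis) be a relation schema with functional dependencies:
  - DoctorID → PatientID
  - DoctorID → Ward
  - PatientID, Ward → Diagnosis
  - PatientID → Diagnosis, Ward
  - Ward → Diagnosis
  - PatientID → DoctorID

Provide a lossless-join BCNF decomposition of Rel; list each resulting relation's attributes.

Candidate keys of the original relation: {DoctorID}, {PatientID}.
{Diagnosis, DoctorID, PatientID, Ward}: {Ward} determines {Diagnosis, Ward} here but is not a superkey — split on Ward → Diagnosis, giving {Diagnosis, Ward} and {DoctorID, PatientID, Ward}.
{Diagnosis, Ward} is in BCNF.
{DoctorID, PatientID, Ward} is in BCNF.

{Diagnosis, Ward}; {DoctorID, PatientID, Ward}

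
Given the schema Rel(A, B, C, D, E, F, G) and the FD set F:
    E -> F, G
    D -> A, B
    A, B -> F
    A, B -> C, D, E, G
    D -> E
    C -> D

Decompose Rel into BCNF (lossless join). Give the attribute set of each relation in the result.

Candidate keys of the original relation: {A, B}, {C}, {D}.
In {A, B, C, D, E, F, G}, {E} is not a superkey ({E}⁺ restricted to this set is {E, F, G}), so split on E -> F, G into {E, F, G} and {A, B, C, D, E}.
{E, F, G} is in BCNF.
{A, B, C, D, E} is in BCNF.

{A, B, C, D, E}; {E, F, G}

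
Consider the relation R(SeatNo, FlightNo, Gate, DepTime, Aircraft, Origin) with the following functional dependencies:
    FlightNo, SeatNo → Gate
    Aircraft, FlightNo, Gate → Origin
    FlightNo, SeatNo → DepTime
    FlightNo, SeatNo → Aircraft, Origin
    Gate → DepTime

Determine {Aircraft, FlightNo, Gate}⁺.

{Aircraft, DepTime, FlightNo, Gate, Origin}

Start with {Aircraft, FlightNo, Gate}.
Aircraft, FlightNo, Gate → Origin applies; add {Origin} → now {Aircraft, FlightNo, Gate, Origin}.
Gate → DepTime applies; add {DepTime} → now {Aircraft, DepTime, FlightNo, Gate, Origin}.
No further FD applies.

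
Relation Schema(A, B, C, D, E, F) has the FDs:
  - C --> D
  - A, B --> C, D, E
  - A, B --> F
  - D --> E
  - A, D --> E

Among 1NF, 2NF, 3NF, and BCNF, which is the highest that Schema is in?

Candidate key: {A, B}. Prime attributes: {A, B}.
C --> D breaks BCNF: {C}⁺ = {C, D, E}, so {C} is not a superkey.
C --> D has non-prime {D} on the right and a non-superkey on the left, so 3NF fails.
No proper subset of a key has a non-prime attribute in its closure, so there is no partial dependency; 2NF holds.

2NF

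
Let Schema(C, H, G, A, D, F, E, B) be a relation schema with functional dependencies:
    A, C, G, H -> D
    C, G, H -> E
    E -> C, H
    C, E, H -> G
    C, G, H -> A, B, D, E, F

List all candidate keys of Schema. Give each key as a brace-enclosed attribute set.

{C, G, H}, {E}

Closure of {E} is {A, B, C, D, E, F, G, H}, the whole schema; {E} is a candidate key.
Closure of {C, G, H} is {A, B, C, D, E, F, G, H}, the whole schema; {C, G, H} is a candidate key.
These are minimal and exhaustive — every other superkey contains one of them.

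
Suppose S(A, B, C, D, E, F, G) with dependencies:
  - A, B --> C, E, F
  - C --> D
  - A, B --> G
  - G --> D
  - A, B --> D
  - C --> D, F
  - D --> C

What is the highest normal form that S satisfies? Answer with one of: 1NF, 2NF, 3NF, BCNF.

Candidate key: {A, B}. Prime attributes: {A, B}.
For C --> D we have {C}⁺ = {C, D, F}; {C} is not a superkey, so BCNF fails.
C --> D determines the non-prime attribute {D} from a non-superkey — 3NF is violated.
No proper subset of a key has a non-prime attribute in its closure, so there is no partial dependency; 2NF holds.

2NF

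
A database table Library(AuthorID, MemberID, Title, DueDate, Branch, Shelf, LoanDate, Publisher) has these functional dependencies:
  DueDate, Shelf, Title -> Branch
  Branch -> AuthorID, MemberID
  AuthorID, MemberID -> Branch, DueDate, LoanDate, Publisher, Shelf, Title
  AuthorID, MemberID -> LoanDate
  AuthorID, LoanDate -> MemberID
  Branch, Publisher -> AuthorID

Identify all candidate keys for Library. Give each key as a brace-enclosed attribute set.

{AuthorID, LoanDate}, {AuthorID, MemberID}, {Branch}, {DueDate, Shelf, Title}

Closure of {Branch} is {AuthorID, Branch, DueDate, LoanDate, MemberID, Publisher, Shelf, Title}, the whole schema; {Branch} is a candidate key.
Closure of {AuthorID, LoanDate} is {AuthorID, Branch, DueDate, LoanDate, MemberID, Publisher, Shelf, Title}, the whole schema; {AuthorID, LoanDate} is a candidate key.
Closure of {AuthorID, MemberID} is {AuthorID, Branch, DueDate, LoanDate, MemberID, Publisher, Shelf, Title}, the whole schema; {AuthorID, MemberID} is a candidate key.
Closure of {DueDate, Shelf, Title} is {AuthorID, Branch, DueDate, LoanDate, MemberID, Publisher, Shelf, Title}, the whole schema; {DueDate, Shelf, Title} is a candidate key.
No proper subset of any of these is a key, and no other minimal superkey exists.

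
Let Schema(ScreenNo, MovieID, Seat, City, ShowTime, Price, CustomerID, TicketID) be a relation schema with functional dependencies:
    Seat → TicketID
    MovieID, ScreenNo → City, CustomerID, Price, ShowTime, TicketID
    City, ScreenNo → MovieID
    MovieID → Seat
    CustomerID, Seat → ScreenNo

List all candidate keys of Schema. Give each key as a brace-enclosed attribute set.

{City, CustomerID, Seat}, {City, ScreenNo}, {CustomerID, MovieID}, {MovieID, ScreenNo}

Closure of {City, ScreenNo} is {City, CustomerID, MovieID, Price, ScreenNo, Seat, ShowTime, TicketID}, the whole schema; {City, ScreenNo} is a candidate key.
Closure of {CustomerID, MovieID} is {City, CustomerID, MovieID, Price, ScreenNo, Seat, ShowTime, TicketID}, the whole schema; {CustomerID, MovieID} is a candidate key.
Closure of {MovieID, ScreenNo} is {City, CustomerID, MovieID, Price, ScreenNo, Seat, ShowTime, TicketID}, the whole schema; {MovieID, ScreenNo} is a candidate key.
Closure of {City, CustomerID, Seat} is {City, CustomerID, MovieID, Price, ScreenNo, Seat, ShowTime, TicketID}, the whole schema; {City, CustomerID, Seat} is a candidate key.
These are minimal and exhaustive — every other superkey contains one of them.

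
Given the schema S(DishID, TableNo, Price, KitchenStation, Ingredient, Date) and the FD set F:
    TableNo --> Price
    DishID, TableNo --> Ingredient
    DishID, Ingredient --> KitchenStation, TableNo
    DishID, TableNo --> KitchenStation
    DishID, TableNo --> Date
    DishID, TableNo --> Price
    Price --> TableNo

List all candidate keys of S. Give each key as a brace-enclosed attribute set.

{DishID} never appears on the right of any FD, so every key must include it.
{DishID, Ingredient}⁺ = {Date, DishID, Ingredient, KitchenStation, Price, TableNo}, which is every attribute, so {DishID, Ingredient} is a candidate key.
{DishID, Price}⁺ = {Date, DishID, Ingredient, KitchenStation, Price, TableNo}, which is every attribute, so {DishID, Price} is a candidate key.
{DishID, TableNo}⁺ = {Date, DishID, Ingredient, KitchenStation, Price, TableNo}, which is every attribute, so {DishID, TableNo} is a candidate key.
These are minimal and exhaustive — every other superkey contains one of them.

{DishID, Ingredient}, {DishID, Price}, {DishID, TableNo}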